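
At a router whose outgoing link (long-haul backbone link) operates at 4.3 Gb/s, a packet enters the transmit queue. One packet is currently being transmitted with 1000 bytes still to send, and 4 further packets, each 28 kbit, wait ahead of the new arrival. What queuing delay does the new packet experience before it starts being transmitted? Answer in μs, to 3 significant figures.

27.9 μs

Each queued packet: L/R = 28000/4300000000 = 6.51163 μs.
4 queued → 26.0465 μs.
Plus remaining 8000 bits of current packet: 1.86047 μs.
Queuing delay = 27.9 μs.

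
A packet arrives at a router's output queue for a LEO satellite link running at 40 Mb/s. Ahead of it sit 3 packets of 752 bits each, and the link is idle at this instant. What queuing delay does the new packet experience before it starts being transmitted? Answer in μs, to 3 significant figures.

Each queued packet: L/R = 752/40000000 = 18.8 μs.
3 queued → 56.4 μs.
Queuing delay = 56.4 μs.

56.4 μs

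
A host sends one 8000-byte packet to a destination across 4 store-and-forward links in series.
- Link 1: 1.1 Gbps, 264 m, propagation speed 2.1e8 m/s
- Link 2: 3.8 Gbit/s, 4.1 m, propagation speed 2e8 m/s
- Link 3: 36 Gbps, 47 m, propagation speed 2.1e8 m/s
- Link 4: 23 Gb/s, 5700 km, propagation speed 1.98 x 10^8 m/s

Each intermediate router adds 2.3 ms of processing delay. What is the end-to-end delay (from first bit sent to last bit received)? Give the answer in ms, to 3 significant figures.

35.8 ms

L = 8000 × 8 = 64000 bits.
Transmission delays (L/R per hop): 0.0581818, 0.0168421, 0.00177778, 0.00278261 ms; sum = 0.0795843 ms.
Propagation delays (d/s per hop): 0.00125714, 2.05e-05, 0.00022381, 28.7879 ms; sum = 28.7894 ms.
Processing at 3 router(s): 3 × 2.3 ms = 6.9 ms.
End-to-end = 35.8 ms.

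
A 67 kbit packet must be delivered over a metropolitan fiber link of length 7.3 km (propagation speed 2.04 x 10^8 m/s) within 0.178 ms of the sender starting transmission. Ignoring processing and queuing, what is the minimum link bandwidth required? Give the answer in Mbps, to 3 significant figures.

471 Mbps

Propagation delay = 7300 / 204000000 = 0.0357843 ms.
Transmission budget = 0.178 − 0.0357843 = 0.142216 ms.
R ≥ L / t_tx = 67000 bits / 0.000142216 s = 471 Mbps.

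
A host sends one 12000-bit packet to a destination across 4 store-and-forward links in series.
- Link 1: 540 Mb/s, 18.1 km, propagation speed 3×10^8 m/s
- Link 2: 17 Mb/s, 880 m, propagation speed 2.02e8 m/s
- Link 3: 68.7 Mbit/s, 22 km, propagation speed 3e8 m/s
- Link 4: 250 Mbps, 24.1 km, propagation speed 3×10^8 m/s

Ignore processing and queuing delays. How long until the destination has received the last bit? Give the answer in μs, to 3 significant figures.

1170 μs

Transmission delays (L/R per hop): 22.2222, 705.882, 174.672, 48 μs; sum = 950.777 μs.
Propagation delays (d/s per hop): 60.3333, 4.35644, 73.3333, 80.3333 μs; sum = 218.356 μs.
End-to-end = 1170 μs.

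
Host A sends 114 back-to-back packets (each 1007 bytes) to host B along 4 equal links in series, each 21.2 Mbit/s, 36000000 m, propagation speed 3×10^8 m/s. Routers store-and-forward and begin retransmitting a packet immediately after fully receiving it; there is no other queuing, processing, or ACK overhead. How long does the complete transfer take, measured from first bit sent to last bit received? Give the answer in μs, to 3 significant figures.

Per-hop transmission t_tx = L/R = 8056/21200000 = 380 μs.
Per-hop propagation t_prop = 36000000/300000000 = 120000 μs.
Pipeline fill: first packet needs 4·t_tx to clear all hops; remaining 113 packets each add one t_tx.
Total = (4+114-1)·t_tx + 4·t_prop = 117·380 + 4·120000 = 524000 μs.

524000 μs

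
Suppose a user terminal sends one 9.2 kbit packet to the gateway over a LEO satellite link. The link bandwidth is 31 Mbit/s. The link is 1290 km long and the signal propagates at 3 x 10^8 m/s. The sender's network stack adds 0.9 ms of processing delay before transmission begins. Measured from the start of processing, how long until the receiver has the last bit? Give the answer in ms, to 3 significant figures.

5.50 ms

L = 9200 bits.
Transmission delay = L/R = 9200 / 31000000 = 0.296774 ms.
Propagation delay = d/s = 1290000 m / 300000000 m/s = 4.3 ms.
Plus processing delay 0.9 ms = 0.9 ms.
Total = 5.50 ms.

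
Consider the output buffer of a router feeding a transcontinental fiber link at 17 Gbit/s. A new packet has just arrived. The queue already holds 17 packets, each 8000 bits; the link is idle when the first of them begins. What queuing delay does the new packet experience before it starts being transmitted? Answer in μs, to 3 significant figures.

Each queued packet: L/R = 8000/17000000000 = 0.470588 μs.
17 queued → 8 μs.
Queuing delay = 8.00 μs.

8.00 μs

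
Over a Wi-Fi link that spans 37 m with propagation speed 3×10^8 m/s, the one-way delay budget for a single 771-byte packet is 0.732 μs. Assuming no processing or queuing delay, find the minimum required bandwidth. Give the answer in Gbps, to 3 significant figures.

10.1 Gbps

L = 6168 bits.
Propagation delay = 37 / 300000000 = 0.123333 μs.
Transmission budget = 0.732 − 0.123333 = 0.608667 μs.
R ≥ L / t_tx = 6168 bits / 6.08667e-07 s = 10.1 Gbps.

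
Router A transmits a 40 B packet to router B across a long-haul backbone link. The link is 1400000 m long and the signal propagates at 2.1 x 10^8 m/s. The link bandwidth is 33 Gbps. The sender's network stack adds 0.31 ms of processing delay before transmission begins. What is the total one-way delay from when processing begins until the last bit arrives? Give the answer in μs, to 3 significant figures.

L = 40 × 8 = 320 bits.
Transmission delay = L/R = 320 / 33000000000 = 0.00969697 μs.
Propagation delay = d/s = 1400000 m / 210000000 m/s = 6666.67 μs.
Plus processing delay 0.31 ms = 310 μs.
Total = 6980 μs.

6980 μs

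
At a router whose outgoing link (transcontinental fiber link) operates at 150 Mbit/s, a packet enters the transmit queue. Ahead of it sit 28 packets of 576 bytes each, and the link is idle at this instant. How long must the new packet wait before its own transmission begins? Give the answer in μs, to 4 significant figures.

Each queued packet: L/R = 4608/150000000 = 30.72 μs.
28 queued → 860.16 μs.
Queuing delay = 860.2 μs.

860.2 μs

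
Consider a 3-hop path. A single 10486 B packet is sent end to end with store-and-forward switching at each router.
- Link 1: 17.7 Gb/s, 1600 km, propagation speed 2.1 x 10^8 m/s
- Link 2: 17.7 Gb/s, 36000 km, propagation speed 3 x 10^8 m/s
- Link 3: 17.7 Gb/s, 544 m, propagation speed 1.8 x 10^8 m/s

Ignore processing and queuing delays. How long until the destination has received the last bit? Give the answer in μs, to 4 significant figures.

L = 10486 × 8 = 83888 bits.
Transmission delay per hop = L/R = 83888/17700000000 = 4.73944 μs; 3 hops → 14.2183 μs.
Propagation delays (d/s per hop): 7619.05, 120000, 3.02222 μs; sum = 127622 μs.
End-to-end = 127600 μs.

127600 μs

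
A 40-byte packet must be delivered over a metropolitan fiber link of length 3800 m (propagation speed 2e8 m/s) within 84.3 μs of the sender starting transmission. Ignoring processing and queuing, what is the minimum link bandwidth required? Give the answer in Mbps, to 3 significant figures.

L = 320 bits.
Propagation delay = 3800 / 200000000 = 19 μs.
Transmission budget = 84.3 − 19 = 65.3 μs.
R ≥ L / t_tx = 320 bits / 6.53e-05 s = 4.90 Mbps.

4.90 Mbps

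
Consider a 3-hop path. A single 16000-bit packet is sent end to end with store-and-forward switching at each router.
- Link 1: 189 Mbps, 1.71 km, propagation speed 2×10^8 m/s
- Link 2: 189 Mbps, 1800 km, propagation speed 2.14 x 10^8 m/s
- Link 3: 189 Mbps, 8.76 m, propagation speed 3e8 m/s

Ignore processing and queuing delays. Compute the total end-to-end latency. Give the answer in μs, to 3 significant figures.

Transmission delay per hop = L/R = 16000/189000000 = 84.6561 μs; 3 hops → 253.968 μs.
Propagation delays (d/s per hop): 8.55, 8411.21, 0.0292 μs; sum = 8419.79 μs.
End-to-end = 8670 μs.

8670 μs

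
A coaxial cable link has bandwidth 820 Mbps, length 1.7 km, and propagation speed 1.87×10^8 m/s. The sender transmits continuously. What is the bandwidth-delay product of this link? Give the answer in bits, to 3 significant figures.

Propagation delay = 1700 / 187000000 = 9.09091e-06 s.
BDP = R × t_prop = 820000000 × 9.09091e-06 = 7454.55 bits.

7450 bits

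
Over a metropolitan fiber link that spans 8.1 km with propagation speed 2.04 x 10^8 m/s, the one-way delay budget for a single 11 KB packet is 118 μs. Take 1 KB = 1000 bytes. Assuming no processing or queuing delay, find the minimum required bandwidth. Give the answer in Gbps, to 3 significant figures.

L = 88000 bits.
Propagation delay = 8100 / 204000000 = 39.7059 μs.
Transmission budget = 118 − 39.7059 = 78.2941 μs.
R ≥ L / t_tx = 88000 bits / 7.82941e-05 s = 1.12 Gbps.

1.12 Gbps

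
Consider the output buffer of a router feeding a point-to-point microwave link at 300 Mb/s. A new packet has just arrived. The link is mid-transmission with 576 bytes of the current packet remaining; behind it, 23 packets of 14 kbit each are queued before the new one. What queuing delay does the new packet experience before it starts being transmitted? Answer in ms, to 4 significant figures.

1.089 ms

Each queued packet: L/R = 14000/300000000 = 0.0466667 ms.
23 queued → 1.07333 ms.
Plus remaining 4608 bits of current packet: 0.01536 ms.
Queuing delay = 1.089 ms.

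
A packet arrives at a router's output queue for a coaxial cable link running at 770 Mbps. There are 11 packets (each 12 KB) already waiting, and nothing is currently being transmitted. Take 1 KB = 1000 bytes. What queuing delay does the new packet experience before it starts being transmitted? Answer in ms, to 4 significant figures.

1.371 ms

Each queued packet: L/R = 96000/770000000 = 0.124675 ms.
11 queued → 1.37143 ms.
Queuing delay = 1.371 ms.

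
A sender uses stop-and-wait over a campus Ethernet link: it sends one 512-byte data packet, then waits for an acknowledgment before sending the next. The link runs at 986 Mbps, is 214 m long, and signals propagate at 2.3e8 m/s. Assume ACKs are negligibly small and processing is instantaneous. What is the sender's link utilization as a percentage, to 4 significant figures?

t_tx = L/R = 4096/986000000 = 4.15416e-06 s.
t_prop = 214/2.3e+08 = 9.30435e-07 s; RTT = 1.86087e-06 s.
Cycle = t_tx + RTT = 6.01503e-06 s.
Utilization = t_tx / cycle = 4.15416e-06/6.01503e-06 = 69.06 %.

69.06 %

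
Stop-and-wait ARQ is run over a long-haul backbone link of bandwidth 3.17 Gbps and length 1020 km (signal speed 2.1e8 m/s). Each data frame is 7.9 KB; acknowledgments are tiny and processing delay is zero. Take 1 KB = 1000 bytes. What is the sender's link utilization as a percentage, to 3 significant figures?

t_tx = L/R = 63200/3170000000 = 1.99369e-05 s.
t_prop = 1020000/210000000 = 0.00485714 s; RTT = 0.00971429 s.
Cycle = t_tx + RTT = 0.00973422 s.
Utilization = t_tx / cycle = 1.99369e-05/0.00973422 = 0.205 %.

0.205 %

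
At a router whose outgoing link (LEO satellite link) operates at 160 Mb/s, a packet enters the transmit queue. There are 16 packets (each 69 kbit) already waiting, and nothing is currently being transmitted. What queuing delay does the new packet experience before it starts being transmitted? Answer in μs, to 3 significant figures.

Each queued packet: L/R = 69000/160000000 = 431.25 μs.
16 queued → 6900 μs.
Queuing delay = 6900 μs.

6900 μs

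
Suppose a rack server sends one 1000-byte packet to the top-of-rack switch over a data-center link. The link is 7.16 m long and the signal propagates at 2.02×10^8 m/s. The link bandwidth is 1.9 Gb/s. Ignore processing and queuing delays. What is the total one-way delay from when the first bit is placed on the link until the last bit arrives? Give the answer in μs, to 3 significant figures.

4.25 μs

L = 1000 × 8 = 8000 bits.
Transmission delay = L/R = 8000 / 1900000000 = 4.21053 μs.
Propagation delay = d/s = 7.16 m / 202000000 m/s = 0.0354455 μs.
Total = 4.25 μs.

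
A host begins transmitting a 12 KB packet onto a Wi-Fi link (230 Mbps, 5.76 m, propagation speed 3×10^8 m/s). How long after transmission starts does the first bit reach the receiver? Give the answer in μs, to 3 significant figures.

First bit experiences only propagation delay: d/s = 5.76/300000000 = 0.0192 μs.

0.0192 μs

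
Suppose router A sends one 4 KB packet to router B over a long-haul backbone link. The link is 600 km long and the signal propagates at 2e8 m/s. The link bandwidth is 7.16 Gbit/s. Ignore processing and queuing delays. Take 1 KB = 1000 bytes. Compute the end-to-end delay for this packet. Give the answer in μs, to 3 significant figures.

3000 μs

L = 32000 bits.
Transmission delay = L/R = 32000 / 7160000000 = 4.46927 μs.
Propagation delay = d/s = 600000 m / 200000000 m/s = 3000 μs.
Total = 3000 μs.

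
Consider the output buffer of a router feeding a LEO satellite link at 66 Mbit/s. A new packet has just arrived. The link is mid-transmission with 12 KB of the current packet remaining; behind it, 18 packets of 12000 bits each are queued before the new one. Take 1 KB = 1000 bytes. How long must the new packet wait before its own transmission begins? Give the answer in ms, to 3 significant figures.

4.73 ms

Each queued packet: L/R = 12000/66000000 = 0.181818 ms.
18 queued → 3.27273 ms.
Plus remaining 96000 bits of current packet: 1.45455 ms.
Queuing delay = 4.73 ms.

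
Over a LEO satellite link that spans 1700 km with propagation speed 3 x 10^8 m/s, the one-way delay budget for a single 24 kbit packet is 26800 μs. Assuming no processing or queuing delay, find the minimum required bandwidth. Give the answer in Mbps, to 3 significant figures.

1.14 Mbps

Propagation delay = 1700000 / 300000000 = 5666.67 μs.
Transmission budget = 26800 − 5666.67 = 21133.3 μs.
R ≥ L / t_tx = 24000 bits / 0.0211333 s = 1.14 Mbps.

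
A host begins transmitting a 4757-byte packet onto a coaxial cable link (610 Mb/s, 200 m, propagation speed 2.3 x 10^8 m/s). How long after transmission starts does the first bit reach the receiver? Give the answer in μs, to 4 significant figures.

First bit experiences only propagation delay: d/s = 200/2.3e+08 = 0.8696 μs.

0.8696 μs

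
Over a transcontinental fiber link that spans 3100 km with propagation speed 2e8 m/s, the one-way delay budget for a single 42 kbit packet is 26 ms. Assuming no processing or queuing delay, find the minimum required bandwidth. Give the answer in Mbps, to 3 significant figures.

Propagation delay = 3100000 / 200000000 = 15.5 ms.
Transmission budget = 26 − 15.5 = 10.5 ms.
R ≥ L / t_tx = 42000 bits / 0.0105 s = 4.00 Mbps.

4.00 Mbps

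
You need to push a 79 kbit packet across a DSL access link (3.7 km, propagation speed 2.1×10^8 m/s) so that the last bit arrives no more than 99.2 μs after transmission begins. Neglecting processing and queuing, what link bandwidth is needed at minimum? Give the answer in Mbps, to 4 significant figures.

968.4 Mbps

Propagation delay = 3700 / 210000000 = 17.619 μs.
Transmission budget = 99.2 − 17.619 = 81.581 μs.
R ≥ L / t_tx = 79000 bits / 8.1581e-05 s = 968.4 Mbps.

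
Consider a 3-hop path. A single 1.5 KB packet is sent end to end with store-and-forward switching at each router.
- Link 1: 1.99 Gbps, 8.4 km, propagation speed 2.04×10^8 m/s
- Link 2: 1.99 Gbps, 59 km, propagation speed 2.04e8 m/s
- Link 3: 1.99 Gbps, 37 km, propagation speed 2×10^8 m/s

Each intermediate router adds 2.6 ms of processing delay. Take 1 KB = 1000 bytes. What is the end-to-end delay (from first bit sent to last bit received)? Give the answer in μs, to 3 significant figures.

L = 12000 bits.
Transmission delay per hop = L/R = 12000/1990000000 = 6.03015 μs; 3 hops → 18.0905 μs.
Propagation delays (d/s per hop): 41.1765, 289.216, 185 μs; sum = 515.392 μs.
Processing at 2 router(s): 2 × 2.6 ms = 5200 μs.
End-to-end = 5730 μs.

5730 μs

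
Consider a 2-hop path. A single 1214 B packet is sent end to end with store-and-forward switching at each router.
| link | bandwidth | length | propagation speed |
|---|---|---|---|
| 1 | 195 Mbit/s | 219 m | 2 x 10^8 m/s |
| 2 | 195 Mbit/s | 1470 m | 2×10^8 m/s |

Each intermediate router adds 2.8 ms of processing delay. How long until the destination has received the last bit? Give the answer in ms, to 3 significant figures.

2.91 ms

L = 1214 × 8 = 9712 bits.
Transmission delay per hop = L/R = 9712/195000000 = 0.0498051 ms; 2 hops → 0.0996103 ms.
Propagation delays (d/s per hop): 0.001095, 0.00735 ms; sum = 0.008445 ms.
Processing at 1 router(s): 1 × 2.8 ms = 2.8 ms.
End-to-end = 2.91 ms.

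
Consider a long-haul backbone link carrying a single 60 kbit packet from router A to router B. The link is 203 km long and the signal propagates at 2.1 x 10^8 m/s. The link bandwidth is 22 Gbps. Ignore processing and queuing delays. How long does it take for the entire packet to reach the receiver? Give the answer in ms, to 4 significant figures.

L = 60000 bits.
Transmission delay = L/R = 60000 / 22000000000 = 0.00272727 ms.
Propagation delay = d/s = 203000 m / 210000000 m/s = 0.966667 ms.
Total = 0.9694 ms.

0.9694 ms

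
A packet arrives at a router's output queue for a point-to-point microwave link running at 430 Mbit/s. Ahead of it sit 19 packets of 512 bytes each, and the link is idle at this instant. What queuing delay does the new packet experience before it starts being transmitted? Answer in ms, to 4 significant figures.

Each queued packet: L/R = 4096/430000000 = 0.00952558 ms.
19 queued → 0.180986 ms.
Queuing delay = 0.1810 ms.

0.1810 ms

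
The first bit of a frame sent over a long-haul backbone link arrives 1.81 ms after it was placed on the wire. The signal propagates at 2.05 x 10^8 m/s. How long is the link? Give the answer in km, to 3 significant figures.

d = s × t_prop = 2.05e+08 × 0.00181 = 371 km.

371 km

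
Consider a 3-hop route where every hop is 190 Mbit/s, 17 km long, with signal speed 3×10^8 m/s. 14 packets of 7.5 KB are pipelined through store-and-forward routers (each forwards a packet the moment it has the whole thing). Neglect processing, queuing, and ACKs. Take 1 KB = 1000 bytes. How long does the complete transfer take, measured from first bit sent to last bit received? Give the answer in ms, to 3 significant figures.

5.22 ms

Per-hop transmission t_tx = L/R = 60000/190000000 = 0.315789 ms.
Per-hop propagation t_prop = 17000/300000000 = 0.0566667 ms.
Pipeline fill: first packet needs 3·t_tx to clear all hops; remaining 13 packets each add one t_tx.
Total = (3+14-1)·t_tx + 3·t_prop = 16·0.315789 + 3·0.0566667 = 5.22 ms.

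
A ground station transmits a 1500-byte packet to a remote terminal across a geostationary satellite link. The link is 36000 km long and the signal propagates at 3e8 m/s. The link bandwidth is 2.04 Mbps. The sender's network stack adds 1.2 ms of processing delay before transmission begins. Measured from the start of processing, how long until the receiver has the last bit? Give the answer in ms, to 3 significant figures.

L = 1500 × 8 = 12000 bits.
Transmission delay = L/R = 12000 / 2040000 = 5.88235 ms.
Propagation delay = d/s = 36000000 m / 300000000 m/s = 120 ms.
Plus processing delay 1.2 ms = 1.2 ms.
Total = 127 ms.

127 ms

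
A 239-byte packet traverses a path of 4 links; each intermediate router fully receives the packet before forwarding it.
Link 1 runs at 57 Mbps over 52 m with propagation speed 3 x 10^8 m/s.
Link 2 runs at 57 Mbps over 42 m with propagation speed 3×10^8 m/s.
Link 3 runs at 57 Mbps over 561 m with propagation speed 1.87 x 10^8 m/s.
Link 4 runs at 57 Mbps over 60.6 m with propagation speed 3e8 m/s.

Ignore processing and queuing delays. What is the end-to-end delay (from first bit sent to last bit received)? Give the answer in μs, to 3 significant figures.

L = 239 × 8 = 1912 bits.
Transmission delay per hop = L/R = 1912/57000000 = 33.5439 μs; 4 hops → 134.175 μs.
Propagation delays (d/s per hop): 0.173333, 0.14, 3, 0.202 μs; sum = 3.51533 μs.
End-to-end = 138 μs.

138 μs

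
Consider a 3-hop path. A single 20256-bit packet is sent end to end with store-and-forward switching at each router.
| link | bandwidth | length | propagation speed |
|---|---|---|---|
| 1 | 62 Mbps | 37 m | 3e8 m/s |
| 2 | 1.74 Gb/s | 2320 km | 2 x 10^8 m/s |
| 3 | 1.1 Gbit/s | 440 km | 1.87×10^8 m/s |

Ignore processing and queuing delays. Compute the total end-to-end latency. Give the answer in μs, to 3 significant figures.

14300 μs

Transmission delays (L/R per hop): 326.71, 11.6414, 18.4145 μs; sum = 356.766 μs.
Propagation delays (d/s per hop): 0.123333, 11600, 2352.94 μs; sum = 13953.1 μs.
End-to-end = 14300 μs.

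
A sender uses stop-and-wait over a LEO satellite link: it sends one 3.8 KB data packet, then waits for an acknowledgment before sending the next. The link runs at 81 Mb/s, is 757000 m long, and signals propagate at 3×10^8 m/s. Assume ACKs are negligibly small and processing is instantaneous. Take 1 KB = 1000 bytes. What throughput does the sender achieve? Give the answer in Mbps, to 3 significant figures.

t_tx = L/R = 30400/81000000 = 0.000375309 s.
t_prop = 757000/300000000 = 0.00252333 s; RTT = 0.00504667 s.
Cycle = t_tx + RTT = 0.00542198 s.
Throughput = L / cycle = 30400 / 0.00542198 = 5.61 Mbps.

5.61 Mbps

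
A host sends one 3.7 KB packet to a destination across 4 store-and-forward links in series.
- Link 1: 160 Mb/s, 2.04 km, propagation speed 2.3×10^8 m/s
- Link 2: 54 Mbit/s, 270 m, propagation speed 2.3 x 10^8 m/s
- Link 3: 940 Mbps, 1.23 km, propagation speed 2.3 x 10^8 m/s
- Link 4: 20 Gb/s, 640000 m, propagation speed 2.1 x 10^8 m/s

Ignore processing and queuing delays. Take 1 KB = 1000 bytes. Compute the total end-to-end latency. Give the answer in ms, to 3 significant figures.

L = 29600 bits.
Transmission delays (L/R per hop): 0.185, 0.548148, 0.0314894, 0.00148 ms; sum = 0.766118 ms.
Propagation delays (d/s per hop): 0.00886957, 0.00117391, 0.00534783, 3.04762 ms; sum = 3.06301 ms.
End-to-end = 3.83 ms.

3.83 ms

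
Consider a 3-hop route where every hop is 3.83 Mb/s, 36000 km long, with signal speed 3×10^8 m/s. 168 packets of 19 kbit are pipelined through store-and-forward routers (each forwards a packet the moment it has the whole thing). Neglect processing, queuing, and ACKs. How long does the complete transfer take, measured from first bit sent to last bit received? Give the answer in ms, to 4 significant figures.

1203 ms

Per-hop transmission t_tx = L/R = 19000/3830000 = 4.96084 ms.
Per-hop propagation t_prop = 36000000/300000000 = 120 ms.
Pipeline fill: first packet needs 3·t_tx to clear all hops; remaining 167 packets each add one t_tx.
Total = (3+168-1)·t_tx + 3·t_prop = 170·4.96084 + 3·120 = 1203 ms.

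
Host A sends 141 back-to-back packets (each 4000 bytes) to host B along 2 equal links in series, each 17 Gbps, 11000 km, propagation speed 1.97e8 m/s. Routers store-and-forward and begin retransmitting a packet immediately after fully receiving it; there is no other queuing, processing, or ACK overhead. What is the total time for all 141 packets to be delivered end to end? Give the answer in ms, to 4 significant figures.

111.9 ms

Per-hop transmission t_tx = L/R = 32000/17000000000 = 0.00188235 ms.
Per-hop propagation t_prop = 11000000/197000000 = 55.8376 ms.
Pipeline fill: first packet needs 2·t_tx to clear all hops; remaining 140 packets each add one t_tx.
Total = (2+141-1)·t_tx + 2·t_prop = 142·0.00188235 + 2·55.8376 = 111.9 ms.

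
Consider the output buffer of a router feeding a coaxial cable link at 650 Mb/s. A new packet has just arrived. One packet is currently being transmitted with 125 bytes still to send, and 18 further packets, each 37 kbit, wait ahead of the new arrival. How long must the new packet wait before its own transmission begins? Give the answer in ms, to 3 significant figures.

1.03 ms

Each queued packet: L/R = 37000/650000000 = 0.0569231 ms.
18 queued → 1.02462 ms.
Plus remaining 1000 bits of current packet: 0.00153846 ms.
Queuing delay = 1.03 ms.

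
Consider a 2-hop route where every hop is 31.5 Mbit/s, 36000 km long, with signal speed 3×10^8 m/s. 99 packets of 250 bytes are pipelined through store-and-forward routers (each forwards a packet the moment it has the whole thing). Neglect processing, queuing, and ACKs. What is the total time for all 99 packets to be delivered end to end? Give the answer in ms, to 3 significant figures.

246 ms

Per-hop transmission t_tx = L/R = 2000/31500000 = 0.0634921 ms.
Per-hop propagation t_prop = 36000000/300000000 = 120 ms.
Pipeline fill: first packet needs 2·t_tx to clear all hops; remaining 98 packets each add one t_tx.
Total = (2+99-1)·t_tx + 2·t_prop = 100·0.0634921 + 2·120 = 246 ms.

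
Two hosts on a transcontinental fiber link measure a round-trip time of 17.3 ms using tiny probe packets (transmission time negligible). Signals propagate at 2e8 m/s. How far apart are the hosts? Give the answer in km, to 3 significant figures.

1730 km

One-way propagation = RTT/2 = 8.65 ms.
d = s × t = 200000000 × 0.00865 = 1730 km.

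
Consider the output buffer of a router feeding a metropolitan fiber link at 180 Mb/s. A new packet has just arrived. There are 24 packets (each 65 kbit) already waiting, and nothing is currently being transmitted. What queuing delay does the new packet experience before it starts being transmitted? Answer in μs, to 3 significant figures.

Each queued packet: L/R = 65000/180000000 = 361.111 μs.
24 queued → 8666.67 μs.
Queuing delay = 8670 μs.

8670 μs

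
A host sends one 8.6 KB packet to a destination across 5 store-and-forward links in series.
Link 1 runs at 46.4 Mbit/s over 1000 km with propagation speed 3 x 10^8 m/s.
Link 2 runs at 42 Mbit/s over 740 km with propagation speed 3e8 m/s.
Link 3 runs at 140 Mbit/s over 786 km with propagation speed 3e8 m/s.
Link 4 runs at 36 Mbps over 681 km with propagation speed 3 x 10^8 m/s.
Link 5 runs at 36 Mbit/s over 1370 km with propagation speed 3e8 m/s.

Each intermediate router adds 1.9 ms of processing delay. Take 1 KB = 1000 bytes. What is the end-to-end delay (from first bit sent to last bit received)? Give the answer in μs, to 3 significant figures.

30300 μs

L = 68800 bits.
Transmission delays (L/R per hop): 1482.76, 1638.1, 491.429, 1911.11, 1911.11 μs; sum = 7434.5 μs.
Propagation delays (d/s per hop): 3333.33, 2466.67, 2620, 2270, 4566.67 μs; sum = 15256.7 μs.
Processing at 4 router(s): 4 × 1.9 ms = 7600 μs.
End-to-end = 30300 μs.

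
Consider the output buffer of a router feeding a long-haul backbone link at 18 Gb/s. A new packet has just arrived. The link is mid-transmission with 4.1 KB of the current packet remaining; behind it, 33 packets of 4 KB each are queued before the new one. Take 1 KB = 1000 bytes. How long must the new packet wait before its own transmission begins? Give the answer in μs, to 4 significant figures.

60.49 μs

Each queued packet: L/R = 32000/18000000000 = 1.77778 μs.
33 queued → 58.6667 μs.
Plus remaining 32800 bits of current packet: 1.82222 μs.
Queuing delay = 60.49 μs.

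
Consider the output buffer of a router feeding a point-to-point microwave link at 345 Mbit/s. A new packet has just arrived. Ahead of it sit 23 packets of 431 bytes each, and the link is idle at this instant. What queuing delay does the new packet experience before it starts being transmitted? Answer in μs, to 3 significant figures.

230 μs

Each queued packet: L/R = 3448/345000000 = 9.9942 μs.
23 queued → 229.867 μs.
Queuing delay = 230 μs.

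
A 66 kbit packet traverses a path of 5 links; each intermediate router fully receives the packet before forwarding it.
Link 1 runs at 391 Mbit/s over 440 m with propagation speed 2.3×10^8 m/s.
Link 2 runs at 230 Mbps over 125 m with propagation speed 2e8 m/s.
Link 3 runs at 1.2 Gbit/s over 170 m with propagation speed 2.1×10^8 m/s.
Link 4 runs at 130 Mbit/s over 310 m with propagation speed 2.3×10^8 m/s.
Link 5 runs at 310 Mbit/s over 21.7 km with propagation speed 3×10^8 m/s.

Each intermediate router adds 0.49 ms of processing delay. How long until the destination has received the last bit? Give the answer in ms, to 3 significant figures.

L = 66000 bits.
Transmission delays (L/R per hop): 0.168798, 0.286957, 0.055, 0.507692, 0.212903 ms; sum = 1.23135 ms.
Propagation delays (d/s per hop): 0.00191304, 0.000625, 0.000809524, 0.00134783, 0.0723333 ms; sum = 0.0770287 ms.
Processing at 4 router(s): 4 × 0.49 ms = 1.96 ms.
End-to-end = 3.27 ms.

3.27 ms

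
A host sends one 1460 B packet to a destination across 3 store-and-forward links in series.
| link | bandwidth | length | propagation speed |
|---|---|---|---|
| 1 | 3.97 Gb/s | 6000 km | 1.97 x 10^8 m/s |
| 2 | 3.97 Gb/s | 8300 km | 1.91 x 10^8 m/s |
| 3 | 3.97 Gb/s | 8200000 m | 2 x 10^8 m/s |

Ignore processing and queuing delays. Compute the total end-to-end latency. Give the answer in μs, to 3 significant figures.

L = 1460 × 8 = 11680 bits.
Transmission delay per hop = L/R = 11680/3970000000 = 2.94207 μs; 3 hops → 8.8262 μs.
Propagation delays (d/s per hop): 30456.9, 43455.5, 41000 μs; sum = 114912 μs.
End-to-end = 115000 μs.

115000 μs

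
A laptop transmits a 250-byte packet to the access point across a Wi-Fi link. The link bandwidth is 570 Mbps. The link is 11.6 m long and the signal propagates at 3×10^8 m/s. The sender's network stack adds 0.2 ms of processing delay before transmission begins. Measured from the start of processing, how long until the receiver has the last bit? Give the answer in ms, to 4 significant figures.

L = 250 × 8 = 2000 bits.
Transmission delay = L/R = 2000 / 570000000 = 0.00350877 ms.
Propagation delay = d/s = 11.6 m / 300000000 m/s = 3.86667e-05 ms.
Plus processing delay 0.2 ms = 0.2 ms.
Total = 0.2035 ms.

0.2035 ms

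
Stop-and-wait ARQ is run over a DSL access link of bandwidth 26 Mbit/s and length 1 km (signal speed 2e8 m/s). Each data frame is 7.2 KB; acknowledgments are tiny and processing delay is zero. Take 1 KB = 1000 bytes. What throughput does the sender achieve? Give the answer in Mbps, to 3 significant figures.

25.9 Mbps

t_tx = L/R = 57600/26000000 = 0.00221538 s.
t_prop = 1000/200000000 = 5e-06 s; RTT = 1e-05 s.
Cycle = t_tx + RTT = 0.00222538 s.
Throughput = L / cycle = 57600 / 0.00222538 = 25.9 Mbps.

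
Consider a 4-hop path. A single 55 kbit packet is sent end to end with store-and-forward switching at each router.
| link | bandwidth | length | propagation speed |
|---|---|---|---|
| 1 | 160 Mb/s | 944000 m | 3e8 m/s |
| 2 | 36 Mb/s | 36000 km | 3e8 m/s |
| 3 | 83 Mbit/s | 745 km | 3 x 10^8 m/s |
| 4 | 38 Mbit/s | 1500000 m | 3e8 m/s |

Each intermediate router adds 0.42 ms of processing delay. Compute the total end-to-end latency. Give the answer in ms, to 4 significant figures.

135.9 ms

L = 55000 bits.
Transmission delays (L/R per hop): 0.34375, 1.52778, 0.662651, 1.44737 ms; sum = 3.98155 ms.
Propagation delays (d/s per hop): 3.14667, 120, 2.48333, 5 ms; sum = 130.63 ms.
Processing at 3 router(s): 3 × 0.42 ms = 1.26 ms.
End-to-end = 135.9 ms.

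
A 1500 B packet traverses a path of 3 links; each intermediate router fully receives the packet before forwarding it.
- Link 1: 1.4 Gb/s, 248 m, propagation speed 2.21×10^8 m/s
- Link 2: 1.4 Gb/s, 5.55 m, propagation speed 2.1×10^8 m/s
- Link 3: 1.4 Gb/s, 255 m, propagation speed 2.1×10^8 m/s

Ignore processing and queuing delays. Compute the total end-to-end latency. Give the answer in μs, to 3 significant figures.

28.1 μs

L = 1500 × 8 = 12000 bits.
Transmission delay per hop = L/R = 12000/1400000000 = 8.57143 μs; 3 hops → 25.7143 μs.
Propagation delays (d/s per hop): 1.12217, 0.0264286, 1.21429 μs; sum = 2.36289 μs.
End-to-end = 28.1 μs.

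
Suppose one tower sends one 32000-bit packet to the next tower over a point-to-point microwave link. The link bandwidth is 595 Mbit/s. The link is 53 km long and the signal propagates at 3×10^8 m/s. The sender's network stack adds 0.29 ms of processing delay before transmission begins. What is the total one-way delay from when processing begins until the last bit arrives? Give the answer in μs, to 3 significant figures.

520 μs

Transmission delay = L/R = 32000 / 595000000 = 53.7815 μs.
Propagation delay = d/s = 53000 m / 300000000 m/s = 176.667 μs.
Plus processing delay 0.29 ms = 290 μs.
Total = 520 μs.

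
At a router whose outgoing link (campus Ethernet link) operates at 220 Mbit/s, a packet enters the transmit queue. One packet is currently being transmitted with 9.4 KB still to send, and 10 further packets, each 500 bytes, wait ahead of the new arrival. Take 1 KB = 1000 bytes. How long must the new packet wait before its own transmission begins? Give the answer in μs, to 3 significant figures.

Each queued packet: L/R = 4000/220000000 = 18.1818 μs.
10 queued → 181.818 μs.
Plus remaining 75200 bits of current packet: 341.818 μs.
Queuing delay = 524 μs.

524 μs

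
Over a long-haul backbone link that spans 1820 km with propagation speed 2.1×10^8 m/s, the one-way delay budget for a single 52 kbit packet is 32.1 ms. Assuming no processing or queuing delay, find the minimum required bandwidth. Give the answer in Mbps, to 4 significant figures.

Propagation delay = 1820000 / 210000000 = 8.66667 ms.
Transmission budget = 32.1 − 8.66667 = 23.4333 ms.
R ≥ L / t_tx = 52000 bits / 0.0234333 s = 2.219 Mbps.

2.219 Mbps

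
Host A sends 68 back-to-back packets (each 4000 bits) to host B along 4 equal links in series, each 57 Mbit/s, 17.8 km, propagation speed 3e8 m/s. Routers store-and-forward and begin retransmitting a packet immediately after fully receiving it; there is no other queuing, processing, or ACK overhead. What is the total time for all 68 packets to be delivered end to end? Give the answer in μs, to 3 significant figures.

5220 μs

Per-hop transmission t_tx = L/R = 4000/57000000 = 70.1754 μs.
Per-hop propagation t_prop = 17800/300000000 = 59.3333 μs.
Pipeline fill: first packet needs 4·t_tx to clear all hops; remaining 67 packets each add one t_tx.
Total = (4+68-1)·t_tx + 4·t_prop = 71·70.1754 + 4·59.3333 = 5220 μs.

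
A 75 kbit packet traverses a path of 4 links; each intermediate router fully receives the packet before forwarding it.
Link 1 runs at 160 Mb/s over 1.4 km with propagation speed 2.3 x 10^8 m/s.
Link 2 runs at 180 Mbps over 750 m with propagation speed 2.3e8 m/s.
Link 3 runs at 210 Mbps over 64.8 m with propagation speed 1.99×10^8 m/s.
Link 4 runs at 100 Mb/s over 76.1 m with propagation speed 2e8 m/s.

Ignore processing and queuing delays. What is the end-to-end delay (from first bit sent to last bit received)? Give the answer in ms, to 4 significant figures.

L = 75000 bits.
Transmission delays (L/R per hop): 0.46875, 0.416667, 0.357143, 0.75 ms; sum = 1.99256 ms.
Propagation delays (d/s per hop): 0.00608696, 0.00326087, 0.000325628, 0.0003805 ms; sum = 0.010054 ms.
End-to-end = 2.003 ms.

2.003 ms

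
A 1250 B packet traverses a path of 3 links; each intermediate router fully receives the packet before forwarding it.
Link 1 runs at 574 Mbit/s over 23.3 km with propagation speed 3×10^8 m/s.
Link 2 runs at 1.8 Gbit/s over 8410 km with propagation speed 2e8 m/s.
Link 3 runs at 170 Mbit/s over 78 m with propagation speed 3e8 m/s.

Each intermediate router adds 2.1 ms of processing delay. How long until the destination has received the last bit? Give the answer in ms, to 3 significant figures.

46.4 ms

L = 1250 × 8 = 10000 bits.
Transmission delays (L/R per hop): 0.0174216, 0.00555556, 0.0588235 ms; sum = 0.0818007 ms.
Propagation delays (d/s per hop): 0.0776667, 42.05, 0.00026 ms; sum = 42.1279 ms.
Processing at 2 router(s): 2 × 2.1 ms = 4.2 ms.
End-to-end = 46.4 ms.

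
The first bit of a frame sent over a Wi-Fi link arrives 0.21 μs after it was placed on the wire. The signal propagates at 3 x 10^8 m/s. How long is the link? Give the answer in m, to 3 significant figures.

d = s × t_prop = 300000000 × 2.1e-07 = 63.0 m.

63.0 m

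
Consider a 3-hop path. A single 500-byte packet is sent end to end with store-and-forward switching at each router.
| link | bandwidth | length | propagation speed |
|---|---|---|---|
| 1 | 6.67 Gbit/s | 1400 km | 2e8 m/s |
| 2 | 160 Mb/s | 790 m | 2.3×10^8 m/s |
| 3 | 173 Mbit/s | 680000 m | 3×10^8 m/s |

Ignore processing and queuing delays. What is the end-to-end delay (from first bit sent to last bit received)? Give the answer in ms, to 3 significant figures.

9.32 ms

L = 500 × 8 = 4000 bits.
Transmission delays (L/R per hop): 0.0005997, 0.025, 0.0231214 ms; sum = 0.0487211 ms.
Propagation delays (d/s per hop): 7, 0.00343478, 2.26667 ms; sum = 9.2701 ms.
End-to-end = 9.32 ms.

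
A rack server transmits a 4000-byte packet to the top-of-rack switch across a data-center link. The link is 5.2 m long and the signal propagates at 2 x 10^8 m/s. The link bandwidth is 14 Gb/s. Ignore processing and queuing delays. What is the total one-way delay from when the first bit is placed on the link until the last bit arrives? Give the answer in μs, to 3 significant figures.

L = 4000 × 8 = 32000 bits.
Transmission delay = L/R = 32000 / 14000000000 = 2.28571 μs.
Propagation delay = d/s = 5.2 m / 200000000 m/s = 0.026 μs.
Total = 2.31 μs.

2.31 μs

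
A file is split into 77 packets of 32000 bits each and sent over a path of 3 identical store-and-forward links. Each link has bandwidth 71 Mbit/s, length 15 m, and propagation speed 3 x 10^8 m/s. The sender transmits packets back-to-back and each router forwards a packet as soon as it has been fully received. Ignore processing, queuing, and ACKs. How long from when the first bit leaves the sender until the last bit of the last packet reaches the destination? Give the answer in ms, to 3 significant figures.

Per-hop transmission t_tx = L/R = 32000/71000000 = 0.450704 ms.
Per-hop propagation t_prop = 15/300000000 = 5e-05 ms.
Pipeline fill: first packet needs 3·t_tx to clear all hops; remaining 76 packets each add one t_tx.
Total = (3+77-1)·t_tx + 3·t_prop = 79·0.450704 + 3·5e-05 = 35.6 ms.

35.6 ms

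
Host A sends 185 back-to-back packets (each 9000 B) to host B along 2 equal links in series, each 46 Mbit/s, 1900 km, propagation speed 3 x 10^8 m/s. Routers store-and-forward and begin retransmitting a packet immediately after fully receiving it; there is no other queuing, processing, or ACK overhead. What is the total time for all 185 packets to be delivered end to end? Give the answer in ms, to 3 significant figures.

Per-hop transmission t_tx = L/R = 72000/46000000 = 1.56522 ms.
Per-hop propagation t_prop = 1900000/300000000 = 6.33333 ms.
Pipeline fill: first packet needs 2·t_tx to clear all hops; remaining 184 packets each add one t_tx.
Total = (2+185-1)·t_tx + 2·t_prop = 186·1.56522 + 2·6.33333 = 304 ms.

304 ms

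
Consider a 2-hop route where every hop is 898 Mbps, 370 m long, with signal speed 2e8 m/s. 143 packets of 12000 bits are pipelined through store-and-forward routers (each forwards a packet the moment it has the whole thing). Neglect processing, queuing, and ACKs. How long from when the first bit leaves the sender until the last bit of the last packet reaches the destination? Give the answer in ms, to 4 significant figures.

1.928 ms

Per-hop transmission t_tx = L/R = 12000/898000000 = 0.013363 ms.
Per-hop propagation t_prop = 370/200000000 = 0.00185 ms.
Pipeline fill: first packet needs 2·t_tx to clear all hops; remaining 142 packets each add one t_tx.
Total = (2+143-1)·t_tx + 2·t_prop = 144·0.013363 + 2·0.00185 = 1.928 ms.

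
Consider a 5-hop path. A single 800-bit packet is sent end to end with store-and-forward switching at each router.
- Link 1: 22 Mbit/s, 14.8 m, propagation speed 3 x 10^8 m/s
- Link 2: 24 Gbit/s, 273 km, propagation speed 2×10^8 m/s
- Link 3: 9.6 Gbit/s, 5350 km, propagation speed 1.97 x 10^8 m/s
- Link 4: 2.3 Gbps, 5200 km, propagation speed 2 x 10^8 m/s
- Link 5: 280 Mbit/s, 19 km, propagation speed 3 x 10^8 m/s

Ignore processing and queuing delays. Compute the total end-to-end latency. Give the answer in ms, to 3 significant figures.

Transmission delays (L/R per hop): 0.0363636, 3.33333e-05, 8.33333e-05, 0.000347826, 0.00285714 ms; sum = 0.0396853 ms.
Propagation delays (d/s per hop): 4.93333e-05, 1.365, 27.1574, 26, 0.0633333 ms; sum = 54.5857 ms.
End-to-end = 54.6 ms.

54.6 ms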